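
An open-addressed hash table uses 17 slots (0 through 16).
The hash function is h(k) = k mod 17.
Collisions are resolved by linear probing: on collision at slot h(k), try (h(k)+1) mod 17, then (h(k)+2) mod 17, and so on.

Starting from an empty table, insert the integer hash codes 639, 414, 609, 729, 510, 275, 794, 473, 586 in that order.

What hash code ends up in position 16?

639 hashes to 10; slot 10 is free -> place at 10.
414 hashes to 6; slot 6 is free -> place at 6.
609 hashes to 14; slot 14 is free -> place at 14.
729 hashes to 15; slot 15 is free -> place at 15.
510 hashes to 0; slot 0 is free -> place at 0.
275 hashes to 3; slot 3 is free -> place at 3.
794 hashes to 12; slot 12 is free -> place at 12.
473 hashes to 14; 14,15 taken -> place at 16.
586 hashes to 8; slot 8 is free -> place at 8.
Table: [510, -, -, 275, -, -, 414, -, 586, -, 639, -, 794, -, 609, 729, 473]

473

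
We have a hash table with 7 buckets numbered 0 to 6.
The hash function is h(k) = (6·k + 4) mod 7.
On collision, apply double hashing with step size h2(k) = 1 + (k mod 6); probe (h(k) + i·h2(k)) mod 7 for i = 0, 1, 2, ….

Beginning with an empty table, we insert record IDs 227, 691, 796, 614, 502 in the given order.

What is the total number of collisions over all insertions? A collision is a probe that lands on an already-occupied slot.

Insert 227: h=1, slot 1 empty → index 1.
Insert 691: h=6, slot 6 empty → index 6.
Insert 796: h=6, h2=5, slot 6 occupied → index 4.
Insert 614: h=6, h2=3, slot 6 occupied → index 2.
Insert 502: h=6, h2=5, slots 6,4,2 occupied → index 0.
Table: [502, 227, 614, —, 796, —, 691]

5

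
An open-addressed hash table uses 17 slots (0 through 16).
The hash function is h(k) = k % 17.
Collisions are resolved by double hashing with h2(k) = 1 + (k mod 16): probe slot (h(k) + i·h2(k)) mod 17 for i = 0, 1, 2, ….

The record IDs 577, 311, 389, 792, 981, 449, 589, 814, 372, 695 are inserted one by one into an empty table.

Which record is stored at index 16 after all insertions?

577

577: h=16 => slot 16
311: h=5 => slot 5
389: h=15 => slot 15
792: h=10 => slot 10
981: h=12 => slot 12
449: h=7 => slot 7
589: h=11 => slot 11
814: h=15, h2=15, probe 15,13 => slot 13
372: h=15, h2=5, probe 15,3 => slot 3
695: h=15, h2=8, probe 15,6 => slot 6
Table: [_, _, _, 372, _, 311, 695, 449, _, _, 792, 589, 981, 814, _, 389, 577]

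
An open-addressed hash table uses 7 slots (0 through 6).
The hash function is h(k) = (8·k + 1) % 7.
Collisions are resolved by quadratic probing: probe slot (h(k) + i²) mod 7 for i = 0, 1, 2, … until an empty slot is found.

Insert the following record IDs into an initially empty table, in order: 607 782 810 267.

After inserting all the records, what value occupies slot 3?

Insert 607: h=6, slot 6 empty -> index 6.
Insert 782: h=6, slot 6 occupied -> index 0.
Insert 810: h=6, slots 6,0 occupied -> index 3.
Insert 267: h=2, slot 2 empty -> index 2.
Table: [782, -, 267, 810, -, -, 607]

810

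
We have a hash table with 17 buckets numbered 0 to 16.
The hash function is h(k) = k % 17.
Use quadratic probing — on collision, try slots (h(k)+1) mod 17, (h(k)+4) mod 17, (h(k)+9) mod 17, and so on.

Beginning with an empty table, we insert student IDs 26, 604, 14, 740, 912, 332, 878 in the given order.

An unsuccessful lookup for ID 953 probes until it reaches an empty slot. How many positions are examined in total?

26 hashes to 9; slot 9 is free => place at 9.
604 hashes to 9; 9 taken => place at 10.
14 hashes to 14; slot 14 is free => place at 14.
740 hashes to 9; 9,10 taken => place at 13.
912 hashes to 11; slot 11 is free => place at 11.
332 hashes to 9; 9,10,13 taken => place at 1.
878 hashes to 11; 11 taken => place at 12.
Table: [_, 332, _, _, _, _, _, _, _, 26, 604, 912, 878, 740, 14, _, _]
Lookup 953: h=1, probe 1,2 → slot 2 empty, not found.

2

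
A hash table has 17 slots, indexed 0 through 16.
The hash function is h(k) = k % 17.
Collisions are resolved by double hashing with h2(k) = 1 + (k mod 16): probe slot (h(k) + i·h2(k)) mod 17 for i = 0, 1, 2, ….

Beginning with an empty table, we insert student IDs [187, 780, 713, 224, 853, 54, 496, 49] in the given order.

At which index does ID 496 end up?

187 hashes to 0; slot 0 is free => place at 0.
780 hashes to 15; slot 15 is free => place at 15.
713 hashes to 16; slot 16 is free => place at 16.
224 hashes to 3; slot 3 is free => place at 3.
853 hashes to 3, h2=6; 3 taken => place at 9.
54 hashes to 3, h2=7; 3 taken => place at 10.
496 hashes to 3, h2=1; 3 taken => place at 4.
49 hashes to 15, h2=2; 15,0 taken => place at 2.
Table: [187, —, 49, 224, 496, —, —, —, —, 853, 54, —, —, —, —, 780, 713]

4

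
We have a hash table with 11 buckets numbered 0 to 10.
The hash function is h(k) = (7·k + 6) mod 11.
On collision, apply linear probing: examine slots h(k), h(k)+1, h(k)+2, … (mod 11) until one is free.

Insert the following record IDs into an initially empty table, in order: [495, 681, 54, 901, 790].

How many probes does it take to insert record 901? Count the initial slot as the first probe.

3

495: h=6 => slot 6
681: h=10 => slot 10
54: h=10, probe 10,0 => slot 0
901: h=10, probe 10,0,1 => slot 1
790: h=3 => slot 3
Table: [54, 901, ., 790, ., ., 495, ., ., ., 681]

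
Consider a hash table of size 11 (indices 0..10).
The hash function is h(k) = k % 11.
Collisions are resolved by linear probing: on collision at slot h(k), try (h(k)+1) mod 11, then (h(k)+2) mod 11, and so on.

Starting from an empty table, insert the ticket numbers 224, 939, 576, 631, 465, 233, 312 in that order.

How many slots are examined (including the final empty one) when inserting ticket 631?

224: h=4 => slot 4
939: h=4, probe 4,5 => slot 5
576: h=4, probe 4,5,6 => slot 6
631: h=4, probe 4,5,6,7 => slot 7
465: h=3 => slot 3
233: h=2 => slot 2
312: h=4, probe 4,5,6,7,8 => slot 8
Table: [., ., 233, 465, 224, 939, 576, 631, 312, ., .]

4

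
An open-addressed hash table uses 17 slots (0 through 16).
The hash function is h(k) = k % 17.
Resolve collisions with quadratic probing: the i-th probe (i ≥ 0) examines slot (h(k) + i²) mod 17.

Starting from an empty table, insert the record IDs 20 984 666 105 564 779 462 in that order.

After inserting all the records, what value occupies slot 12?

20: h=3 → slot 3
984: h=15 → slot 15
666: h=3, probe 3,4 → slot 4
105: h=3, probe 3,4,7 → slot 7
564: h=3, probe 3,4,7,12 → slot 12
779: h=14 → slot 14
462: h=3, probe 3,4,7,12,2 → slot 2
Table: [∅, ∅, 462, 20, 666, ∅, ∅, 105, ∅, ∅, ∅, ∅, 564, ∅, 779, 984, ∅]

564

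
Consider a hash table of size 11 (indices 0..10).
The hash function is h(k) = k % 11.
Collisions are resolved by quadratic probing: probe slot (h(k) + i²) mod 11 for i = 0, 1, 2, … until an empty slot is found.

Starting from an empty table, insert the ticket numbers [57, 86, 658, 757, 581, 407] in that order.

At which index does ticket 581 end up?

3

Insert 57: h=2, slot 2 empty → index 2.
Insert 86: h=9, slot 9 empty → index 9.
Insert 658: h=9, slot 9 occupied → index 10.
Insert 757: h=9, slots 9,10,2 occupied → index 7.
Insert 581: h=9, slots 9,10,2,7 occupied → index 3.
Insert 407: h=0, slot 0 empty → index 0.
Table: [407, —, 57, 581, —, —, —, 757, —, 86, 658]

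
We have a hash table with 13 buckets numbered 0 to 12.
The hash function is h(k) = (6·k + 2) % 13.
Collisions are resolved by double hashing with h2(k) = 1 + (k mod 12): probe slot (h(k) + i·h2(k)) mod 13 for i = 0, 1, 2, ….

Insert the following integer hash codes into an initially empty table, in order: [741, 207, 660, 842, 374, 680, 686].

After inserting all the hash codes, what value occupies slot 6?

741: h=2 => slot 2
207: h=9 => slot 9
660: h=10 => slot 10
842: h=10, h2=3, probe 10,0 => slot 0
374: h=10, h2=3, probe 10,0,3 => slot 3
680: h=0, h2=9, probe 0,9,5 => slot 5
686: h=10, h2=3, probe 10,0,3,6 => slot 6
Table: [842, ∅, 741, 374, ∅, 680, 686, ∅, ∅, 207, 660, ∅, ∅]

686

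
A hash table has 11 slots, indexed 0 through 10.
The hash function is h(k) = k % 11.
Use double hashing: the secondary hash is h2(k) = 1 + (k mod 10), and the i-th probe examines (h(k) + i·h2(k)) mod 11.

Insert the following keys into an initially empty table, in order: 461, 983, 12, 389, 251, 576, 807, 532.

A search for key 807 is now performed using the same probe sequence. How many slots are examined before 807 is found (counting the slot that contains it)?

461 hashes to 10; slot 10 is free => place at 10.
983 hashes to 4; slot 4 is free => place at 4.
12 hashes to 1; slot 1 is free => place at 1.
389 hashes to 4, h2=10; 4 taken => place at 3.
251 hashes to 9; slot 9 is free => place at 9.
576 hashes to 4, h2=7; 4 taken => place at 0.
807 hashes to 4, h2=8; 4,1,9 taken => place at 6.
532 hashes to 4, h2=3; 4 taken => place at 7.
Table: [576, 12, ., 389, 983, ., 807, 532, ., 251, 461]
Lookup 807: h=4, h2=8, probe 4,1,9,6 → found at 6.

4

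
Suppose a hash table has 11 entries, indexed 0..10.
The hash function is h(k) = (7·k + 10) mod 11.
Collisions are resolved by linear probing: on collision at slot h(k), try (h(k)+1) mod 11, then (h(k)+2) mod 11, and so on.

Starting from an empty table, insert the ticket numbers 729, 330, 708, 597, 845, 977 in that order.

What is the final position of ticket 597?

0

Insert 729: h=9, slot 9 empty -> index 9.
Insert 330: h=10, slot 10 empty -> index 10.
Insert 708: h=5, slot 5 empty -> index 5.
Insert 597: h=9, slots 9,10 occupied -> index 0.
Insert 845: h=7, slot 7 empty -> index 7.
Insert 977: h=7, slot 7 occupied -> index 8.
Table: [597, ., ., ., ., 708, ., 845, 977, 729, 330]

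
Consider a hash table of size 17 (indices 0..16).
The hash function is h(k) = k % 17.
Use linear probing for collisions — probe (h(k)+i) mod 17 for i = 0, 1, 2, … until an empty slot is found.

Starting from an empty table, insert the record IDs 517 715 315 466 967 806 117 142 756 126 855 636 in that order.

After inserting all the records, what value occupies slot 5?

517 hashes to 7; slot 7 is free => place at 7.
715 hashes to 1; slot 1 is free => place at 1.
315 hashes to 9; slot 9 is free => place at 9.
466 hashes to 7; 7 taken => place at 8.
967 hashes to 15; slot 15 is free => place at 15.
806 hashes to 7; 7,8,9 taken => place at 10.
117 hashes to 15; 15 taken => place at 16.
142 hashes to 6; slot 6 is free => place at 6.
756 hashes to 8; 8,9,10 taken => place at 11.
126 hashes to 7; 7,8,9,10,11 taken => place at 12.
855 hashes to 5; slot 5 is free => place at 5.
636 hashes to 7; 7,8,9,10,11,12 taken => place at 13.
Table: [., 715, ., ., ., 855, 142, 517, 466, 315, 806, 756, 126, 636, ., 967, 117]

855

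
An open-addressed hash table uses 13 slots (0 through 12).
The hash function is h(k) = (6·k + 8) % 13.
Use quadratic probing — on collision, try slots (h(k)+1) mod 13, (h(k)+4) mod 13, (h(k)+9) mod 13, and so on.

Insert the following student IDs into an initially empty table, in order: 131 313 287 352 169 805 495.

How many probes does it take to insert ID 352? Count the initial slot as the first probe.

131 hashes to 1; slot 1 is free → place at 1.
313 hashes to 1; 1 taken → place at 2.
287 hashes to 1; 1,2 taken → place at 5.
352 hashes to 1; 1,2,5 taken → place at 10.
169 hashes to 8; slot 8 is free → place at 8.
805 hashes to 2; 2 taken → place at 3.
495 hashes to 1; 1,2,5,10 taken → place at 4.
Table: [., 131, 313, 805, 495, 287, ., ., 169, ., 352, ., .]

4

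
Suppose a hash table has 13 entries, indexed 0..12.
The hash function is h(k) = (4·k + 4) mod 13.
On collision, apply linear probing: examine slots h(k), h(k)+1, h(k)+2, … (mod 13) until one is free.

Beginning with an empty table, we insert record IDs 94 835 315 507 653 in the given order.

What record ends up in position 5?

315

94: h=3 → slot 3
835: h=3, probe 3,4 → slot 4
315: h=3, probe 3,4,5 → slot 5
507: h=4, probe 4,5,6 → slot 6
653: h=3, probe 3,4,5,6,7 → slot 7
Table: [-, -, -, 94, 835, 315, 507, 653, -, -, -, -, -]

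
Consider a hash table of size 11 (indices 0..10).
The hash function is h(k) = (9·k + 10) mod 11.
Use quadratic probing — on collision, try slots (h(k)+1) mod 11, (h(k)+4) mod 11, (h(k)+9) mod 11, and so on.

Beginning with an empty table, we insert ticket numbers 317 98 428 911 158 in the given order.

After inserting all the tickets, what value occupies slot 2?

317 hashes to 3; slot 3 is free -> place at 3.
98 hashes to 1; slot 1 is free -> place at 1.
428 hashes to 1; 1 taken -> place at 2.
911 hashes to 3; 3 taken -> place at 4.
158 hashes to 2; 2,3 taken -> place at 6.
Table: [-, 98, 428, 317, 911, -, 158, -, -, -, -]

428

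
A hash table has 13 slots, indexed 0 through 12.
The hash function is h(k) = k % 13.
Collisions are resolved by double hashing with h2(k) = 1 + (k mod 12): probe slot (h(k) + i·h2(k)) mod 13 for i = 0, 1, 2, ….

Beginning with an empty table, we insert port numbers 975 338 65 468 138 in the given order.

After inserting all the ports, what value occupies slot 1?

975: h=0 => slot 0
338: h=0, h2=3, probe 0,3 => slot 3
65: h=0, h2=6, probe 0,6 => slot 6
468: h=0, h2=1, probe 0,1 => slot 1
138: h=8 => slot 8
Table: [975, 468, ∅, 338, ∅, ∅, 65, ∅, 138, ∅, ∅, ∅, ∅]

468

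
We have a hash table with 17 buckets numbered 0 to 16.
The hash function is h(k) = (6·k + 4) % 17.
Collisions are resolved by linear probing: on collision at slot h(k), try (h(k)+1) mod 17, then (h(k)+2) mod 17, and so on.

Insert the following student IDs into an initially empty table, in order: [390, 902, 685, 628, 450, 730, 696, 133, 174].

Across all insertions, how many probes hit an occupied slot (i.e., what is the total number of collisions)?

11

Insert 390: h=15, slot 15 empty → index 15.
Insert 902: h=10, slot 10 empty → index 10.
Insert 685: h=0, slot 0 empty → index 0.
Insert 628: h=15, slot 15 occupied → index 16.
Insert 450: h=1, slot 1 empty → index 1.
Insert 730: h=15, slots 15,16,0,1 occupied → index 2.
Insert 696: h=15, slots 15,16,0,1,2 occupied → index 3.
Insert 133: h=3, slot 3 occupied → index 4.
Insert 174: h=11, slot 11 empty → index 11.
Table: [685, 450, 730, 696, 133, ∅, ∅, ∅, ∅, ∅, 902, 174, ∅, ∅, ∅, 390, 628]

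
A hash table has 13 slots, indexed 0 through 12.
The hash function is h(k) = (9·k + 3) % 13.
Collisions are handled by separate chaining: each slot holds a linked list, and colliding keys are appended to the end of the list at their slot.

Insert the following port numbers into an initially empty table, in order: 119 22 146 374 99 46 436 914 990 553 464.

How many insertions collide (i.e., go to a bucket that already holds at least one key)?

Insert 119: h=8, bucket 8 empty → new chain.
Insert 22: h=6, bucket 6 empty → new chain.
Insert 146: h=4, bucket 4 empty → new chain.
Insert 374: h=2, bucket 2 empty → new chain.
Insert 99: h=10, bucket 10 empty → new chain.
Insert 46: h=1, bucket 1 empty → new chain.
Insert 436: h=1, bucket 1 nonempty → append to chain.
Insert 914: h=0, bucket 0 empty → new chain.
Insert 990: h=8, bucket 8 nonempty → append to chain.
Insert 553: h=1, bucket 1 nonempty → append to chain.
Insert 464: h=6, bucket 6 nonempty → append to chain.
Final buckets:
0: 914
1: 46 -> 436 -> 553
2: 374
3: ∅
4: 146
5: ∅
6: 22 -> 464
7: ∅
8: 119 -> 990
9: ∅
10: 99
11: ∅
12: ∅

4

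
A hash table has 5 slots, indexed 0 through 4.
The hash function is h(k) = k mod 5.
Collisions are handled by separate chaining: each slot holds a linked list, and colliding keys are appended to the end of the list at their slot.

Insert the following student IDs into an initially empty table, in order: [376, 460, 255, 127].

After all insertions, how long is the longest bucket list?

Insert 376: h=1, bucket 1 empty → new chain.
Insert 460: h=0, bucket 0 empty → new chain.
Insert 255: h=0, bucket 0 nonempty → append to chain.
Insert 127: h=2, bucket 2 empty → new chain.
Final buckets:
0: 460 -> 255
1: 376
2: 127
3: -
4: -

2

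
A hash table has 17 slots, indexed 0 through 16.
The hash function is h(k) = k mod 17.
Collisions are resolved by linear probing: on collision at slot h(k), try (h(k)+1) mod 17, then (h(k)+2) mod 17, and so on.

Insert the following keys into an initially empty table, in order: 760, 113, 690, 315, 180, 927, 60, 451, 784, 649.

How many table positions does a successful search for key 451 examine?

Insert 760: h=12, slot 12 empty -> index 12.
Insert 113: h=11, slot 11 empty -> index 11.
Insert 690: h=10, slot 10 empty -> index 10.
Insert 315: h=9, slot 9 empty -> index 9.
Insert 180: h=10, slots 10,11,12 occupied -> index 13.
Insert 927: h=9, slots 9,10,11,12,13 occupied -> index 14.
Insert 60: h=9, slots 9,10,11,12,13,14 occupied -> index 15.
Insert 451: h=9, slots 9,10,11,12,13,14,15 occupied -> index 16.
Insert 784: h=2, slot 2 empty -> index 2.
Insert 649: h=3, slot 3 empty -> index 3.
Table: [—, —, 784, 649, —, —, —, —, —, 315, 690, 113, 760, 180, 927, 60, 451]
Lookup 451: h=9, probe 9,10,11,12,13,14,15,16 → found at 16.

8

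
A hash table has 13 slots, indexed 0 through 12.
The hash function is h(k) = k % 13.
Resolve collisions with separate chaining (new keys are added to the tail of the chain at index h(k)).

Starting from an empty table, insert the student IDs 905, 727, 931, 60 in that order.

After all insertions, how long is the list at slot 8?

3

905 -> bucket 8
727 -> bucket 12
931 -> bucket 8 (collision)
60 -> bucket 8 (collision)
Final buckets:
0: -
1: -
2: -
3: -
4: -
5: -
6: -
7: -
8: 905 -> 931 -> 60
9: -
10: -
11: -
12: 727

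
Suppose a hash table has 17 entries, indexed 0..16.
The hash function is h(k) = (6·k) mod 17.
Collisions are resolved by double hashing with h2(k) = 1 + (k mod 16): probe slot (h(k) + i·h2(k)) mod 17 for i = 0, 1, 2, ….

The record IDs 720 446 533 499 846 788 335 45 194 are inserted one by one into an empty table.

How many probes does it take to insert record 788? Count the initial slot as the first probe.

720 hashes to 2; slot 2 is free -> place at 2.
446 hashes to 7; slot 7 is free -> place at 7.
533 hashes to 2, h2=6; 2 taken -> place at 8.
499 hashes to 2, h2=4; 2 taken -> place at 6.
846 hashes to 10; slot 10 is free -> place at 10.
788 hashes to 2, h2=5; 2,7 taken -> place at 12.
335 hashes to 4; slot 4 is free -> place at 4.
45 hashes to 15; slot 15 is free -> place at 15.
194 hashes to 8, h2=3; 8 taken -> place at 11.
Table: [., ., 720, ., 335, ., 499, 446, 533, ., 846, 194, 788, ., ., 45, .]

3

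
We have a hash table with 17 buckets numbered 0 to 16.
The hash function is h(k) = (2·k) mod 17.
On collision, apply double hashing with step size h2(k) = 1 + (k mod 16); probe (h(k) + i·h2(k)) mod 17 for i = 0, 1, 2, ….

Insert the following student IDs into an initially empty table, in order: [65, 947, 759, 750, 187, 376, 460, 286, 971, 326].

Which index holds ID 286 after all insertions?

Insert 65: h=11, slot 11 empty => index 11.
Insert 947: h=7, slot 7 empty => index 7.
Insert 759: h=5, slot 5 empty => index 5.
Insert 750: h=4, slot 4 empty => index 4.
Insert 187: h=0, slot 0 empty => index 0.
Insert 376: h=4, h2=9, slot 4 occupied => index 13.
Insert 460: h=2, slot 2 empty => index 2.
Insert 286: h=11, h2=15, slot 11 occupied => index 9.
Insert 971: h=4, h2=12, slot 4 occupied => index 16.
Insert 326: h=6, slot 6 empty => index 6.
Table: [187, _, 460, _, 750, 759, 326, 947, _, 286, _, 65, _, 376, _, _, 971]

9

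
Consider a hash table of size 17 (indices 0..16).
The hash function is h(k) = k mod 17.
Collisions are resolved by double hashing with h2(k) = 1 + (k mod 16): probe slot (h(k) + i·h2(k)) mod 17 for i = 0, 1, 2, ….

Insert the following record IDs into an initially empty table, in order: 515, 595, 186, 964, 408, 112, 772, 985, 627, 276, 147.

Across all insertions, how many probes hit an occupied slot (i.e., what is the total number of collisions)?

3

515 hashes to 5; slot 5 is free -> place at 5.
595 hashes to 0; slot 0 is free -> place at 0.
186 hashes to 16; slot 16 is free -> place at 16.
964 hashes to 12; slot 12 is free -> place at 12.
408 hashes to 0, h2=9; 0 taken -> place at 9.
112 hashes to 10; slot 10 is free -> place at 10.
772 hashes to 7; slot 7 is free -> place at 7.
985 hashes to 16, h2=10; 16,9 taken -> place at 2.
627 hashes to 15; slot 15 is free -> place at 15.
276 hashes to 4; slot 4 is free -> place at 4.
147 hashes to 11; slot 11 is free -> place at 11.
Table: [595, -, 985, -, 276, 515, -, 772, -, 408, 112, 147, 964, -, -, 627, 186]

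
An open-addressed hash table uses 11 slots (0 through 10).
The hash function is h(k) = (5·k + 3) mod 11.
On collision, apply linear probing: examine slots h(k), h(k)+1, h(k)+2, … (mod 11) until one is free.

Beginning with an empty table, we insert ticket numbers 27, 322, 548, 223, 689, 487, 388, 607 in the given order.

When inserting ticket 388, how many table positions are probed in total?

Insert 27: h=6, slot 6 empty → index 6.
Insert 322: h=7, slot 7 empty → index 7.
Insert 548: h=4, slot 4 empty → index 4.
Insert 223: h=7, slot 7 occupied → index 8.
Insert 689: h=5, slot 5 empty → index 5.
Insert 487: h=7, slots 7,8 occupied → index 9.
Insert 388: h=7, slots 7,8,9 occupied → index 10.
Insert 607: h=2, slot 2 empty → index 2.
Table: [—, —, 607, —, 548, 689, 27, 322, 223, 487, 388]

4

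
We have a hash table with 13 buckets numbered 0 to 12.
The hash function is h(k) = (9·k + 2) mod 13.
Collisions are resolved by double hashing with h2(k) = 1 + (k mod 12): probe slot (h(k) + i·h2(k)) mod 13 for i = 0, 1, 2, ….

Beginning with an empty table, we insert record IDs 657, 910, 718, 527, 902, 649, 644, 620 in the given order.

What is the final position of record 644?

9

Insert 657: h=0, slot 0 empty => index 0.
Insert 910: h=2, slot 2 empty => index 2.
Insert 718: h=3, slot 3 empty => index 3.
Insert 527: h=0, h2=12, slot 0 occupied => index 12.
Insert 902: h=8, slot 8 empty => index 8.
Insert 649: h=6, slot 6 empty => index 6.
Insert 644: h=0, h2=9, slot 0 occupied => index 9.
Insert 620: h=5, slot 5 empty => index 5.
Table: [657, ∅, 910, 718, ∅, 620, 649, ∅, 902, 644, ∅, ∅, 527]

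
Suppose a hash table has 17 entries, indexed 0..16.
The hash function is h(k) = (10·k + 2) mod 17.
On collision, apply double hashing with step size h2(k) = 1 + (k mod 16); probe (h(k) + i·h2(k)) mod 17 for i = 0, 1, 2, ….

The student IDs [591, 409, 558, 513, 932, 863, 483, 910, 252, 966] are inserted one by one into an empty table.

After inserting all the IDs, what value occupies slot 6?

591 hashes to 13; slot 13 is free -> place at 13.
409 hashes to 12; slot 12 is free -> place at 12.
558 hashes to 6; slot 6 is free -> place at 6.
513 hashes to 15; slot 15 is free -> place at 15.
932 hashes to 6, h2=5; 6 taken -> place at 11.
863 hashes to 13, h2=16; 13,12,11 taken -> place at 10.
483 hashes to 4; slot 4 is free -> place at 4.
910 hashes to 7; slot 7 is free -> place at 7.
252 hashes to 6, h2=13; 6 taken -> place at 2.
966 hashes to 6, h2=7; 6,13 taken -> place at 3.
Table: [—, —, 252, 966, 483, —, 558, 910, —, —, 863, 932, 409, 591, —, 513, —]

558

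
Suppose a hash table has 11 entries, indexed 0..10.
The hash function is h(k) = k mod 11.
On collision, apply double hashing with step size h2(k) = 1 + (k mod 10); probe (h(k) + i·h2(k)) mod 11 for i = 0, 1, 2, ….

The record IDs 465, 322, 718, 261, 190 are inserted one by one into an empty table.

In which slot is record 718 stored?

1

465 hashes to 3; slot 3 is free → place at 3.
322 hashes to 3, h2=3; 3 taken → place at 6.
718 hashes to 3, h2=9; 3 taken → place at 1.
261 hashes to 8; slot 8 is free → place at 8.
190 hashes to 3, h2=1; 3 taken → place at 4.
Table: [-, 718, -, 465, 190, -, 322, -, 261, -, -]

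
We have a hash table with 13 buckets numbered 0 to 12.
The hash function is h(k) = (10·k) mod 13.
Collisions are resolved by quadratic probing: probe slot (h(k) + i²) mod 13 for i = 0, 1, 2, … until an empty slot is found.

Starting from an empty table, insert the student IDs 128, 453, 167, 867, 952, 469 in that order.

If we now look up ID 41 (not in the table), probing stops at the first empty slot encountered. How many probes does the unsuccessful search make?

2

128 hashes to 6; slot 6 is free -> place at 6.
453 hashes to 6; 6 taken -> place at 7.
167 hashes to 6; 6,7 taken -> place at 10.
867 hashes to 12; slot 12 is free -> place at 12.
952 hashes to 4; slot 4 is free -> place at 4.
469 hashes to 10; 10 taken -> place at 11.
Table: [., ., ., ., 952, ., 128, 453, ., ., 167, 469, 867]
Lookup 41: h=7, probe 7,8 → slot 8 empty, not found.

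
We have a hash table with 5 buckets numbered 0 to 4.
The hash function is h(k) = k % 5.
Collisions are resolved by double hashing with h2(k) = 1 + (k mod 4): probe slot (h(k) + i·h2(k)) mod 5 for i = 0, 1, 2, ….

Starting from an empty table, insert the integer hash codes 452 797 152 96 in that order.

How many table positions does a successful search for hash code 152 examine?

2

Insert 452: h=2, slot 2 empty → index 2.
Insert 797: h=2, h2=2, slot 2 occupied → index 4.
Insert 152: h=2, h2=1, slot 2 occupied → index 3.
Insert 96: h=1, slot 1 empty → index 1.
Table: [∅, 96, 452, 152, 797]
Lookup 152: h=2, h2=1, probe 2,3 → found at 3.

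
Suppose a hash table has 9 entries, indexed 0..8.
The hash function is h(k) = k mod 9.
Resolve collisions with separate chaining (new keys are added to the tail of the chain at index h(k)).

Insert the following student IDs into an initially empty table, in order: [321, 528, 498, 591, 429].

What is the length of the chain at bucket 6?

4

Insert 321: h=6, bucket 6 empty → new chain.
Insert 528: h=6, bucket 6 nonempty → append to chain.
Insert 498: h=3, bucket 3 empty → new chain.
Insert 591: h=6, bucket 6 nonempty → append to chain.
Insert 429: h=6, bucket 6 nonempty → append to chain.
Final buckets:
0: —
1: —
2: —
3: 498
4: —
5: —
6: 321 -> 528 -> 591 -> 429
7: —
8: —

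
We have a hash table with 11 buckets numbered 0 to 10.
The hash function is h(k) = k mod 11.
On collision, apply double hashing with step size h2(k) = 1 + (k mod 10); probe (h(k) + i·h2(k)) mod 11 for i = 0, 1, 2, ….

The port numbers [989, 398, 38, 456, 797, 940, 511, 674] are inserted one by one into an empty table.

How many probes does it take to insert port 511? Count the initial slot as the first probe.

3

989 hashes to 10; slot 10 is free => place at 10.
398 hashes to 2; slot 2 is free => place at 2.
38 hashes to 5; slot 5 is free => place at 5.
456 hashes to 5, h2=7; 5 taken => place at 1.
797 hashes to 5, h2=8; 5,2,10 taken => place at 7.
940 hashes to 5, h2=1; 5 taken => place at 6.
511 hashes to 5, h2=2; 5,7 taken => place at 9.
674 hashes to 3; slot 3 is free => place at 3.
Table: [., 456, 398, 674, ., 38, 940, 797, ., 511, 989]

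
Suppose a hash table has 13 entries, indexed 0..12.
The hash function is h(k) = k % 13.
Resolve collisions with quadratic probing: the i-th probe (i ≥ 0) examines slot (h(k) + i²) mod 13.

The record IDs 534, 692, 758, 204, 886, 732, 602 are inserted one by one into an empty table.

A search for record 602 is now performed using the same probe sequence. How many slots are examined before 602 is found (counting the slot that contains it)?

3

Insert 534: h=1, slot 1 empty → index 1.
Insert 692: h=3, slot 3 empty → index 3.
Insert 758: h=4, slot 4 empty → index 4.
Insert 204: h=9, slot 9 empty → index 9.
Insert 886: h=2, slot 2 empty → index 2.
Insert 732: h=4, slot 4 occupied → index 5.
Insert 602: h=4, slots 4,5 occupied → index 8.
Table: [., 534, 886, 692, 758, 732, ., ., 602, 204, ., ., .]
Lookup 602: h=4, probe 4,5,8 → found at 8.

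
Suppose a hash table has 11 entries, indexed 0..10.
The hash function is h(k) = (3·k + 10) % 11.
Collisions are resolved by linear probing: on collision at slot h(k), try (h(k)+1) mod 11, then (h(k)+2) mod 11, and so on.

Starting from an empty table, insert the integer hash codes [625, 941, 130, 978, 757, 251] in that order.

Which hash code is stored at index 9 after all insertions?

625 hashes to 4; slot 4 is free → place at 4.
941 hashes to 6; slot 6 is free → place at 6.
130 hashes to 4; 4 taken → place at 5.
978 hashes to 7; slot 7 is free → place at 7.
757 hashes to 4; 4,5,6,7 taken → place at 8.
251 hashes to 4; 4,5,6,7,8 taken → place at 9.
Table: [_, _, _, _, 625, 130, 941, 978, 757, 251, _]

251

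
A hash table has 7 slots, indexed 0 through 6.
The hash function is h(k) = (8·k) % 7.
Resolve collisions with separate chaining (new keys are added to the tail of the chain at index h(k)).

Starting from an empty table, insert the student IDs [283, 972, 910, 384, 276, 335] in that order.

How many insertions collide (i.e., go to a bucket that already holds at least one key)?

3

283 -> bucket 3
972 -> bucket 6
910 -> bucket 0
384 -> bucket 6 (collision)
276 -> bucket 3 (collision)
335 -> bucket 6 (collision)
Final buckets:
0: 910
1: ∅
2: ∅
3: 283 -> 276
4: ∅
5: ∅
6: 972 -> 384 -> 335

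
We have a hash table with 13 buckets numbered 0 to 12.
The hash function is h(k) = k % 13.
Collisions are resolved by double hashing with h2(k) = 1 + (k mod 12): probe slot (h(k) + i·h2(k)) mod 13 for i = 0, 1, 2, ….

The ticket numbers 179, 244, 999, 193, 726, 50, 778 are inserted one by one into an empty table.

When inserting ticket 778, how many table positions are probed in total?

179: h=10 → slot 10
244: h=10, h2=5, probe 10,2 → slot 2
999: h=11 → slot 11
193: h=11, h2=2, probe 11,0 → slot 0
726: h=11, h2=7, probe 11,5 → slot 5
50: h=11, h2=3, probe 11,1 → slot 1
778: h=11, h2=11, probe 11,9 → slot 9
Table: [193, 50, 244, ., ., 726, ., ., ., 778, 179, 999, .]

2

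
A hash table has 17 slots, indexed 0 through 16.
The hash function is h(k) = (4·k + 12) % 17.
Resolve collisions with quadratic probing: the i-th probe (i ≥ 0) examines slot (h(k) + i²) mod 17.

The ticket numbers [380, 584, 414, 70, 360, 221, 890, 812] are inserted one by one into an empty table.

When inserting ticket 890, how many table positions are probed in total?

Insert 380: h=2, slot 2 empty => index 2.
Insert 584: h=2, slot 2 occupied => index 3.
Insert 414: h=2, slots 2,3 occupied => index 6.
Insert 70: h=3, slot 3 occupied => index 4.
Insert 360: h=7, slot 7 empty => index 7.
Insert 221: h=12, slot 12 empty => index 12.
Insert 890: h=2, slots 2,3,6 occupied => index 11.
Insert 812: h=13, slot 13 empty => index 13.
Table: [∅, ∅, 380, 584, 70, ∅, 414, 360, ∅, ∅, ∅, 890, 221, 812, ∅, ∅, ∅]

4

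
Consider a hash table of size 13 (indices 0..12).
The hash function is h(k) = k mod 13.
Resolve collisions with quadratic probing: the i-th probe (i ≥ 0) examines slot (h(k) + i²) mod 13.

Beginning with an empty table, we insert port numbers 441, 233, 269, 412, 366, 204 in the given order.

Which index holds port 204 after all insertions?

5

441 hashes to 12; slot 12 is free -> place at 12.
233 hashes to 12; 12 taken -> place at 0.
269 hashes to 9; slot 9 is free -> place at 9.
412 hashes to 9; 9 taken -> place at 10.
366 hashes to 2; slot 2 is free -> place at 2.
204 hashes to 9; 9,10,0 taken -> place at 5.
Table: [233, —, 366, —, —, 204, —, —, —, 269, 412, —, 441]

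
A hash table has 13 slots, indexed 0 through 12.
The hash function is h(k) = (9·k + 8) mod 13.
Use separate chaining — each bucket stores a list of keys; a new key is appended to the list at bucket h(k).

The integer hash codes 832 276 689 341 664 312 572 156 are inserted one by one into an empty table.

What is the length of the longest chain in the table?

832 -> bucket 8
276 -> bucket 9
689 -> bucket 8 (collision)
341 -> bucket 9 (collision)
664 -> bucket 4
312 -> bucket 8 (collision)
572 -> bucket 8 (collision)
156 -> bucket 8 (collision)
Final buckets:
0: —
1: —
2: —
3: —
4: 664
5: —
6: —
7: —
8: 832 -> 689 -> 312 -> 572 -> 156
9: 276 -> 341
10: —
11: —
12: —

5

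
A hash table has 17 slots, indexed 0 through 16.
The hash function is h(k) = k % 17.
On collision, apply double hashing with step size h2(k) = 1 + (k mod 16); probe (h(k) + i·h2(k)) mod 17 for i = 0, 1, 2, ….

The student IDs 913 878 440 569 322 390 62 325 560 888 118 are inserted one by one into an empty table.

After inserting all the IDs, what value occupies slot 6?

390

Insert 913: h=12, slot 12 empty → index 12.
Insert 878: h=11, slot 11 empty → index 11.
Insert 440: h=15, slot 15 empty → index 15.
Insert 569: h=8, slot 8 empty → index 8.
Insert 322: h=16, slot 16 empty → index 16.
Insert 390: h=16, h2=7, slot 16 occupied → index 6.
Insert 62: h=11, h2=15, slot 11 occupied → index 9.
Insert 325: h=2, slot 2 empty → index 2.
Insert 560: h=16, h2=1, slot 16 occupied → index 0.
Insert 888: h=4, slot 4 empty → index 4.
Insert 118: h=16, h2=7, slots 16,6 occupied → index 13.
Table: [560, ., 325, ., 888, ., 390, ., 569, 62, ., 878, 913, 118, ., 440, 322]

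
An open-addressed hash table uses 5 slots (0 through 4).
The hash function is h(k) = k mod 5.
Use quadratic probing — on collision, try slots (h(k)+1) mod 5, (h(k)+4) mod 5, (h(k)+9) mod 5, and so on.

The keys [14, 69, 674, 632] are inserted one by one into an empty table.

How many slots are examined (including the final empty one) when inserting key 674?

14: h=4 => slot 4
69: h=4, probe 4,0 => slot 0
674: h=4, probe 4,0,3 => slot 3
632: h=2 => slot 2
Table: [69, ., 632, 674, 14]

3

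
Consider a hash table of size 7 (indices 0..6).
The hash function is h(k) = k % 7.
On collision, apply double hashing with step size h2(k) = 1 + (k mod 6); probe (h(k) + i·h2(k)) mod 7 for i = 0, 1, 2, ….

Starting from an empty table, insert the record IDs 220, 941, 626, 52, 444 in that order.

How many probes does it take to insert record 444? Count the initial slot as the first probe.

220: h=3 → slot 3
941: h=3, h2=6, probe 3,2 → slot 2
626: h=3, h2=3, probe 3,6 → slot 6
52: h=3, h2=5, probe 3,1 → slot 1
444: h=3, h2=1, probe 3,4 → slot 4
Table: [∅, 52, 941, 220, 444, ∅, 626]

2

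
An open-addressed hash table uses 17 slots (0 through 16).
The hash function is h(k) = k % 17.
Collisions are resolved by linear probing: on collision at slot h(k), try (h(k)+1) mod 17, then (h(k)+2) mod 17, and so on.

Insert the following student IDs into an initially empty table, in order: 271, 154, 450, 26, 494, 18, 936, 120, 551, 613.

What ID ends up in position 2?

Insert 271: h=16, slot 16 empty => index 16.
Insert 154: h=1, slot 1 empty => index 1.
Insert 450: h=8, slot 8 empty => index 8.
Insert 26: h=9, slot 9 empty => index 9.
Insert 494: h=1, slot 1 occupied => index 2.
Insert 18: h=1, slots 1,2 occupied => index 3.
Insert 936: h=1, slots 1,2,3 occupied => index 4.
Insert 120: h=1, slots 1,2,3,4 occupied => index 5.
Insert 551: h=7, slot 7 empty => index 7.
Insert 613: h=1, slots 1,2,3,4,5 occupied => index 6.
Table: [—, 154, 494, 18, 936, 120, 613, 551, 450, 26, —, —, —, —, —, —, 271]

494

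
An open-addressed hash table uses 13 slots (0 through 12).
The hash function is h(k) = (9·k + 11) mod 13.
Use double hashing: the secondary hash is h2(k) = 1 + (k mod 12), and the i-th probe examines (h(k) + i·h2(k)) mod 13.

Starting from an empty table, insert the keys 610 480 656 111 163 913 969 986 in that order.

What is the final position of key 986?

5

Insert 610: h=2, slot 2 empty => index 2.
Insert 480: h=2, h2=1, slot 2 occupied => index 3.
Insert 656: h=0, slot 0 empty => index 0.
Insert 111: h=9, slot 9 empty => index 9.
Insert 163: h=9, h2=8, slot 9 occupied => index 4.
Insert 913: h=12, slot 12 empty => index 12.
Insert 969: h=9, h2=10, slot 9 occupied => index 6.
Insert 986: h=6, h2=3, slots 6,9,12,2 occupied => index 5.
Table: [656, -, 610, 480, 163, 986, 969, -, -, 111, -, -, 913]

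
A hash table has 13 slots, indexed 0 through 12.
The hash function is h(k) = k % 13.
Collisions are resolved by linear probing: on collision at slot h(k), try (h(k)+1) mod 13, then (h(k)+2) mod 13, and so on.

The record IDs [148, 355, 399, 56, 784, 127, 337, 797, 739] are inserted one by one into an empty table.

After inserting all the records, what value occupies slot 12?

Insert 148: h=5, slot 5 empty -> index 5.
Insert 355: h=4, slot 4 empty -> index 4.
Insert 399: h=9, slot 9 empty -> index 9.
Insert 56: h=4, slots 4,5 occupied -> index 6.
Insert 784: h=4, slots 4,5,6 occupied -> index 7.
Insert 127: h=10, slot 10 empty -> index 10.
Insert 337: h=12, slot 12 empty -> index 12.
Insert 797: h=4, slots 4,5,6,7 occupied -> index 8.
Insert 739: h=11, slot 11 empty -> index 11.
Table: [—, —, —, —, 355, 148, 56, 784, 797, 399, 127, 739, 337]

337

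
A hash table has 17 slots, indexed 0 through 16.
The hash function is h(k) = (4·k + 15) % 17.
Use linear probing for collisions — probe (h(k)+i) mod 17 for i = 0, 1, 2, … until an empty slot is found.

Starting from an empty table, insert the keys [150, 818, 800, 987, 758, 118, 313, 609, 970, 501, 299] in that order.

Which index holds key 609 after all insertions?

150 hashes to 3; slot 3 is free → place at 3.
818 hashes to 6; slot 6 is free → place at 6.
800 hashes to 2; slot 2 is free → place at 2.
987 hashes to 2; 2,3 taken → place at 4.
758 hashes to 4; 4 taken → place at 5.
118 hashes to 11; slot 11 is free → place at 11.
313 hashes to 9; slot 9 is free → place at 9.
609 hashes to 3; 3,4,5,6 taken → place at 7.
970 hashes to 2; 2,3,4,5,6,7 taken → place at 8.
501 hashes to 13; slot 13 is free → place at 13.
299 hashes to 4; 4,5,6,7,8,9 taken → place at 10.
Table: [-, -, 800, 150, 987, 758, 818, 609, 970, 313, 299, 118, -, 501, -, -, -]

7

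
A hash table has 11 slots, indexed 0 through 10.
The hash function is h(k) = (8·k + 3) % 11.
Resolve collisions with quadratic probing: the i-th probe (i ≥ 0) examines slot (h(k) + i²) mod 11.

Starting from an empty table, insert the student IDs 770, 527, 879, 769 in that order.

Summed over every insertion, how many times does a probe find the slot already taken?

770: h=3 → slot 3
527: h=6 → slot 6
879: h=6, probe 6,7 → slot 7
769: h=6, probe 6,7,10 → slot 10
Table: [∅, ∅, ∅, 770, ∅, ∅, 527, 879, ∅, ∅, 769]

3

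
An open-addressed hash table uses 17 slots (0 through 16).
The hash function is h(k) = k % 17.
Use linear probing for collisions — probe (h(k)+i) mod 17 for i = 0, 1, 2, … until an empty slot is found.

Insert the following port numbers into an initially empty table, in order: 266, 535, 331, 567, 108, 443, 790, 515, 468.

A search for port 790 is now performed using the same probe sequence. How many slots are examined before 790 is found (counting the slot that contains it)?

3

Insert 266: h=11, slot 11 empty → index 11.
Insert 535: h=8, slot 8 empty → index 8.
Insert 331: h=8, slot 8 occupied → index 9.
Insert 567: h=6, slot 6 empty → index 6.
Insert 108: h=6, slot 6 occupied → index 7.
Insert 443: h=1, slot 1 empty → index 1.
Insert 790: h=8, slots 8,9 occupied → index 10.
Insert 515: h=5, slot 5 empty → index 5.
Insert 468: h=9, slots 9,10,11 occupied → index 12.
Table: [—, 443, —, —, —, 515, 567, 108, 535, 331, 790, 266, 468, —, —, —, —]
Lookup 790: h=8, probe 8,9,10 → found at 10.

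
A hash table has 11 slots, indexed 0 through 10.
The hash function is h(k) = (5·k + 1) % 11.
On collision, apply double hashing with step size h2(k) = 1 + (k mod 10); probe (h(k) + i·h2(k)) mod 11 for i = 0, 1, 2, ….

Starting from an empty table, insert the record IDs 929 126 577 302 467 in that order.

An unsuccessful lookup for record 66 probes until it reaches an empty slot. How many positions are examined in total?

929 hashes to 4; slot 4 is free => place at 4.
126 hashes to 4, h2=7; 4 taken => place at 0.
577 hashes to 4, h2=8; 4 taken => place at 1.
302 hashes to 4, h2=3; 4 taken => place at 7.
467 hashes to 4, h2=8; 4,1 taken => place at 9.
Table: [126, 577, _, _, 929, _, _, 302, _, 467, _]
Lookup 66: h=1, h2=7, probe 1,8 → slot 8 empty, not found.

2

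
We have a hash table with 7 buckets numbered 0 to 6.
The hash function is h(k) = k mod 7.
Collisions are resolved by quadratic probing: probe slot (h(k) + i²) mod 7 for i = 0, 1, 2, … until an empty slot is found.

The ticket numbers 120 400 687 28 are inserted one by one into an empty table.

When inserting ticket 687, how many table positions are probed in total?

120 hashes to 1; slot 1 is free => place at 1.
400 hashes to 1; 1 taken => place at 2.
687 hashes to 1; 1,2 taken => place at 5.
28 hashes to 0; slot 0 is free => place at 0.
Table: [28, 120, 400, -, -, 687, -]

3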